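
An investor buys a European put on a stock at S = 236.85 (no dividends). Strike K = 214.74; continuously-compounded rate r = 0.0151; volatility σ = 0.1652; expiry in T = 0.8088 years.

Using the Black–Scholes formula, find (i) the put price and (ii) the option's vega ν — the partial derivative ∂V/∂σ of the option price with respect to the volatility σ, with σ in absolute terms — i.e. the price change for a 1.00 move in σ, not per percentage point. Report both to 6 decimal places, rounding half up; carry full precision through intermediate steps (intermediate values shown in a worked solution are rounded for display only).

price = 4.423184
ν = 60.908572

σ√T = 0.1652·√0.8088 = 0.148570
d₁ = (ln(S/K) + (r+σ²/2)T) / (σ√T) = (ln(236.85/214.74) + (0.0151+0.1652²/2)·0.8088) / 0.148570 = (0.097999 + 0.023249) / 0.148570 = 0.816104
d₂ = d₁ − σ√T = 0.816104 − 0.148570 = 0.667534
e^{−rT} = e^{−0.0151·0.8088} = 0.987861
N(−d₁) = 0.207220,  N(−d₂) = 0.252216
Put price V = K·e^{−rT}·N(−d₂) − S·N(−d₁) = 53.503327 − 49.080143 = 4.423184
φ(d₁) = (1/√(2π))·e^{−d₁²/2} = 0.285946
ν = S·φ(d₁)·√T = 60.908572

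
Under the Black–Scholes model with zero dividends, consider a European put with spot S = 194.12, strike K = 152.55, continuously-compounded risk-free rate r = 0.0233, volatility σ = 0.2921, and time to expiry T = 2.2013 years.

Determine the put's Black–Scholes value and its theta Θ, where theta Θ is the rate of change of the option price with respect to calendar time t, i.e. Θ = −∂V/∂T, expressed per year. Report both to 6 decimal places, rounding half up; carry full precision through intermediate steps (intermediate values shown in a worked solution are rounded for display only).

price = 10.702522
Θ = -4.032637

σ√T = 0.2921·√2.2013 = 0.433382
d₁ = (ln(S/K) + (r+σ²/2)T) / (σ√T) = (ln(194.12/152.55) + (0.0233+0.2921²/2)·2.2013) / 0.433382 = (0.240984 + 0.145200) / 0.433382 = 0.891094
d₂ = d₁ − σ√T = 0.891094 − 0.433382 = 0.457712
e^{−rT} = e^{−0.0233·2.2013} = 0.950003
N(−d₁) = 0.186439,  N(−d₂) = 0.323580
Put price V = K·e^{−rT}·N(−d₂) − S·N(−d₁) = 46.894116 − 36.191594 = 10.702522
φ(d₁) = (1/√(2π))·e^{−d₁²/2} = 0.268216
Θ = −S·φ(d₁)·σ/(2√T) + r·K·e^{−rT}·N(−d₂) = −5.125270 + 1.092633 = -4.032637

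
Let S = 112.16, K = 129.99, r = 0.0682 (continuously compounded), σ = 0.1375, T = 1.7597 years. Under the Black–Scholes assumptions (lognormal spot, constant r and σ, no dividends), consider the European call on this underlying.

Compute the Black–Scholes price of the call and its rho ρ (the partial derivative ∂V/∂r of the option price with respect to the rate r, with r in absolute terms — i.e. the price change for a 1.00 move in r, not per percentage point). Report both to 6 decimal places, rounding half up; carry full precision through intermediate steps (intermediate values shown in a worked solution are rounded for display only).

price = 6.792788
ρ = 82.034672

σ√T = 0.1375·√1.7597 = 0.182399
d₁ = (ln(S/K) + (r+σ²/2)T) / (σ√T) = (ln(112.16/129.99) + (0.0682+0.1375²/2)·1.7597) / 0.182399 = (-0.147531 + 0.136646) / 0.182399 = -0.059676
d₂ = d₁ − σ√T = -0.059676 − 0.182399 = -0.242075
e^{−rT} = e^{−0.0682·1.7597} = 0.886910
N(d₁) = 0.476207,  N(d₂) = 0.404361
Call price V = S·N(d₁) − K·e^{−rT}·N(d₂) = 53.411344 − 46.618555 = 6.792788
ρ = K·T·e^{−rT}·N(d₂) = 82.034672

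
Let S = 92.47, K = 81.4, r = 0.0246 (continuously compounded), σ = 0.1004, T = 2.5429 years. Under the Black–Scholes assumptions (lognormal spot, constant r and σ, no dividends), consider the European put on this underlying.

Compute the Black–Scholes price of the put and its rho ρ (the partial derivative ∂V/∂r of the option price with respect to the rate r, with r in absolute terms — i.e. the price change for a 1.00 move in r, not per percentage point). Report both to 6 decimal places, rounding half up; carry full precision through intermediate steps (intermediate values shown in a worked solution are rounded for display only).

σ√T = 0.1004·√2.5429 = 0.160103
d₁ = (ln(S/K) + (r+σ²/2)T) / (σ√T) = (ln(92.47/81.4) + (0.0246+0.1004²/2)·2.5429) / 0.160103 = (0.127509 + 0.075372) / 0.160103 = 1.267192
d₂ = d₁ − σ√T = 1.267192 − 0.160103 = 1.107090
e^{−rT} = e^{−0.0246·2.5429} = 0.939361
N(−d₁) = 0.102543,  N(−d₂) = 0.134128
Put price V = K·e^{−rT}·N(−d₂) − S·N(−d₁) = 10.255931 − 9.482177 = 0.773753
ρ = −K·T·e^{−rT}·N(−d₂) = -26.079807

price = 0.773753
ρ = -26.079807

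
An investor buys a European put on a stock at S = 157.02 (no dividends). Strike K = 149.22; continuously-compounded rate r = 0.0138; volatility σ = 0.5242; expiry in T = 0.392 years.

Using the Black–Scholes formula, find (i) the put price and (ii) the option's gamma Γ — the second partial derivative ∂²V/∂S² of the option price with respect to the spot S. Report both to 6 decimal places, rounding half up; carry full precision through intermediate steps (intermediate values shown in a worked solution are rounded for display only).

price = 15.893988
Γ = 0.007317

σ√T = 0.5242·√0.392 = 0.328201
d₁ = (ln(S/K) + (r+σ²/2)T) / (σ√T) = (ln(157.02/149.22) + (0.0138+0.5242²/2)·0.392) / 0.328201 = (0.050951 + 0.059268) / 0.328201 = 0.335828
d₂ = d₁ − σ√T = 0.335828 − 0.328201 = 0.007627
e^{−rT} = e^{−0.0138·0.392} = 0.994605
N(−d₁) = 0.368500,  N(−d₂) = 0.496957
Put price V = K·e^{−rT}·N(−d₂) − S·N(−d₁) = 73.755918 − 57.861929 = 15.893988
φ(d₁) = (1/√(2π))·e^{−d₁²/2} = 0.377068
Γ = φ(d₁) / (S·σ·√T) = 0.007317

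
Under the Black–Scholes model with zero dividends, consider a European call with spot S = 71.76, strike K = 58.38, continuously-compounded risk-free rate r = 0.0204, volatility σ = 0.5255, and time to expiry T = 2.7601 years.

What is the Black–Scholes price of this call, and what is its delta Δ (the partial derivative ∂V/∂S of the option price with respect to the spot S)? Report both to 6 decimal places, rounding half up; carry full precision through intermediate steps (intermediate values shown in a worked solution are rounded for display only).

price = 30.608855
Δ = 0.769553

σ√T = 0.5255·√2.7601 = 0.873042
d₁ = (ln(S/K) + (r+σ²/2)T) / (σ√T) = (ln(71.76/58.38) + (0.0204+0.5255²/2)·2.7601) / 0.873042 = (0.206354 + 0.437407) / 0.873042 = 0.737377
d₂ = d₁ − σ√T = 0.737377 − 0.873042 = -0.135665
e^{−rT} = e^{−0.0204·2.7601} = 0.945250
N(d₁) = 0.769553,  N(d₂) = 0.446043
Call price V = S·N(d₁) − K·e^{−rT}·N(d₂) = 55.223154 − 24.614299 = 30.608855
Δ = N(d₁) = 0.769553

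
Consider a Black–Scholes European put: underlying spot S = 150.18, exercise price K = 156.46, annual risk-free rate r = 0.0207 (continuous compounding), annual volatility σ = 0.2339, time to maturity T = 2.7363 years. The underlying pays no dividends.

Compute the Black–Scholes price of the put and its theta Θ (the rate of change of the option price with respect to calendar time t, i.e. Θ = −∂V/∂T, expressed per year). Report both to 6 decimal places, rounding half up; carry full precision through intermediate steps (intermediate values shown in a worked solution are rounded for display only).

σ√T = 0.2339·√2.7363 = 0.386912
d₁ = (ln(S/K) + (r+σ²/2)T) / (σ√T) = (ln(150.18/156.46) + (0.0207+0.2339²/2)·2.7363) / 0.386912 = (-0.040966 + 0.131492) / 0.386912 = 0.233971
d₂ = d₁ − σ√T = 0.233971 − 0.386912 = -0.152941
e^{−rT} = e^{−0.0207·2.7363} = 0.944933
N(−d₁) = 0.407504,  N(−d₂) = 0.560778
Put price V = K·e^{−rT}·N(−d₂) − S·N(−d₁) = 82.907730 − 61.198936 = 21.708793
φ(d₁) = (1/√(2π))·e^{−d₁²/2} = 0.388171
Θ = −S·φ(d₁)·σ/(2√T) + r·K·e^{−rT}·N(−d₂) = −4.121482 + 1.716190 = -2.405292

price = 21.708793
Θ = -2.405292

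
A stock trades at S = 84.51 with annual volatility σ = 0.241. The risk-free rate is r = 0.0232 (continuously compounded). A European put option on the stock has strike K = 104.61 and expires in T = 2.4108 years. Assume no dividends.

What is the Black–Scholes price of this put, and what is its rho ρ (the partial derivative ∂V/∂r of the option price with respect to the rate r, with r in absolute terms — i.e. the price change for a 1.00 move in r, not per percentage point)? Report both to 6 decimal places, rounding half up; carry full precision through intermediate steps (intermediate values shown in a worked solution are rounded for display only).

σ√T = 0.241·√2.4108 = 0.374195
d₁ = (ln(S/K) + (r+σ²/2)T) / (σ√T) = (ln(84.51/104.61) + (0.0232+0.241²/2)·2.4108) / 0.374195 = (-0.213369 + 0.125941) / 0.374195 = -0.233643
d₂ = d₁ − σ√T = -0.233643 − 0.374195 = -0.607837
e^{−rT} = e^{−0.0232·2.4108} = 0.945605
N(−d₁) = 0.592369,  N(−d₂) = 0.728352
Put price V = K·e^{−rT}·N(−d₂) − S·N(−d₁) = 72.048410 − 50.061090 = 21.987320
ρ = −K·T·e^{−rT}·N(−d₂) = -173.694306

price = 21.987320
ρ = -173.694306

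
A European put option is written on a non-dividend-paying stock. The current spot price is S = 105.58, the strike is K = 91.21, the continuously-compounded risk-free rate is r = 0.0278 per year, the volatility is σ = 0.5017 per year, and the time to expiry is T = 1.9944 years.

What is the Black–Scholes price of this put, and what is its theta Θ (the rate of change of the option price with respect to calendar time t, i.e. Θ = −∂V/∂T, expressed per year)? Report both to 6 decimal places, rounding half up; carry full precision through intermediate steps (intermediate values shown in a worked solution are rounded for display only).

price = 17.936649
Θ = -4.834125

σ√T = 0.5017·√1.9944 = 0.708517
d₁ = (ln(S/K) + (r+σ²/2)T) / (σ√T) = (ln(105.58/91.21) + (0.0278+0.5017²/2)·1.9944) / 0.708517 = (0.146304 + 0.306442) / 0.708517 = 0.639006
d₂ = d₁ − σ√T = 0.639006 − 0.708517 = -0.069511
e^{−rT} = e^{−0.0278·1.9944} = 0.946065
N(−d₁) = 0.261409,  N(−d₂) = 0.527708
Put price V = K·e^{−rT}·N(−d₂) − S·N(−d₁) = 45.536252 − 27.599602 = 17.936649
φ(d₁) = (1/√(2π))·e^{−d₁²/2} = 0.325269
Θ = −S·φ(d₁)·σ/(2√T) + r·K·e^{−rT}·N(−d₂) = −6.100032 + 1.265908 = -4.834125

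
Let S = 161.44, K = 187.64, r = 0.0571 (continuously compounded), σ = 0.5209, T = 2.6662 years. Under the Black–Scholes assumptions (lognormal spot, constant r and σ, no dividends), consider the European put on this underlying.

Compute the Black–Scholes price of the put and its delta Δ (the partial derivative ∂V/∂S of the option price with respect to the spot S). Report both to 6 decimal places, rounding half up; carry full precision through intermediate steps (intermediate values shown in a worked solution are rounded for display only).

σ√T = 0.5209·√2.6662 = 0.850552
d₁ = (ln(S/K) + (r+σ²/2)T) / (σ√T) = (ln(161.44/187.64) + (0.0571+0.5209²/2)·2.6662) / 0.850552 = (-0.150392 + 0.513959) / 0.850552 = 0.427449
d₂ = d₁ − σ√T = 0.427449 − 0.850552 = -0.423103
e^{−rT} = e^{−0.0571·2.6662} = 0.858782
N(−d₁) = 0.334526,  N(−d₂) = 0.663890
Put price V = K·e^{−rT}·N(−d₂) − S·N(−d₁) = 106.980458 − 54.005906 = 52.974552
Δ = −N(−d₁) = -0.334526

price = 52.974552
Δ = -0.334526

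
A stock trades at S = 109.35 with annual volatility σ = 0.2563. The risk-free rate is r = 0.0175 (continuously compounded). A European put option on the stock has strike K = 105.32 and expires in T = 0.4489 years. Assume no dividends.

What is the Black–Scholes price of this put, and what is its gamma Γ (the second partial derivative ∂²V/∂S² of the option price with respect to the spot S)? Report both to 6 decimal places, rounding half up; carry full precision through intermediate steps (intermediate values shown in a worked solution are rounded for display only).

σ√T = 0.2563·√0.4489 = 0.171721
d₁ = (ln(S/K) + (r+σ²/2)T) / (σ√T) = (ln(109.35/105.32) + (0.0175+0.2563²/2)·0.4489) / 0.171721 = (0.037550 + 0.022600) / 0.171721 = 0.350279
d₂ = d₁ − σ√T = 0.350279 − 0.171721 = 0.178558
e^{−rT} = e^{−0.0175·0.4489} = 0.992175
N(−d₁) = 0.363065,  N(−d₂) = 0.429142
Put price V = K·e^{−rT}·N(−d₂) − S·N(−d₁) = 44.843620 − 39.701132 = 5.142488
φ(d₁) = (1/√(2π))·e^{−d₁²/2} = 0.375204
Γ = φ(d₁) / (S·σ·√T) = 0.019981

price = 5.142488
Γ = 0.019981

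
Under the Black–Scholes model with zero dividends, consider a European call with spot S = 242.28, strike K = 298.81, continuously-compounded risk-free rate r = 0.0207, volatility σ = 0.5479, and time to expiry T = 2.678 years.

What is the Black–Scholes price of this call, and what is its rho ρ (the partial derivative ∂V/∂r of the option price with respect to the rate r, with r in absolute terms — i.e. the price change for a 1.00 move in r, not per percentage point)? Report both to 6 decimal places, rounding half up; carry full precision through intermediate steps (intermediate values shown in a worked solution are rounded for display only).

price = 71.881754
ρ = 202.517547

σ√T = 0.5479·√2.678 = 0.896616
d₁ = (ln(S/K) + (r+σ²/2)T) / (σ√T) = (ln(242.28/298.81) + (0.0207+0.5479²/2)·2.678) / 0.896616 = (-0.209714 + 0.457395) / 0.896616 = 0.276240
d₂ = d₁ − σ√T = 0.276240 − 0.896616 = -0.620376
e^{−rT} = e^{−0.0207·2.678} = 0.946074
N(d₁) = 0.608818,  N(d₂) = 0.267505
Call price V = S·N(d₁) − K·e^{−rT}·N(d₂) = 147.504438 − 75.622684 = 71.881754
ρ = K·T·e^{−rT}·N(d₂) = 202.517547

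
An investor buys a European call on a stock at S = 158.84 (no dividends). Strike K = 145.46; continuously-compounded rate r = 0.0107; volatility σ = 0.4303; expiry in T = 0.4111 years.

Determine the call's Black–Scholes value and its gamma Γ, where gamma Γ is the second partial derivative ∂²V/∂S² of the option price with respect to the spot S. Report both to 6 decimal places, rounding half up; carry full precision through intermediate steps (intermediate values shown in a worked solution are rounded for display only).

price = 24.586695
Γ = 0.008141

σ√T = 0.4303·√0.4111 = 0.275896
d₁ = (ln(S/K) + (r+σ²/2)T) / (σ√T) = (ln(158.84/145.46) + (0.0107+0.4303²/2)·0.4111) / 0.275896 = (0.087996 + 0.042458) / 0.275896 = 0.472839
d₂ = d₁ − σ√T = 0.472839 − 0.275896 = 0.196943
e^{−rT} = e^{−0.0107·0.4111} = 0.995611
N(d₁) = 0.681836,  N(d₂) = 0.578064
Call price V = S·N(d₁) − K·e^{−rT}·N(d₂) = 108.302825 − 83.716130 = 24.586695
φ(d₁) = (1/√(2π))·e^{−d₁²/2} = 0.356748
Γ = φ(d₁) / (S·σ·√T) = 0.008141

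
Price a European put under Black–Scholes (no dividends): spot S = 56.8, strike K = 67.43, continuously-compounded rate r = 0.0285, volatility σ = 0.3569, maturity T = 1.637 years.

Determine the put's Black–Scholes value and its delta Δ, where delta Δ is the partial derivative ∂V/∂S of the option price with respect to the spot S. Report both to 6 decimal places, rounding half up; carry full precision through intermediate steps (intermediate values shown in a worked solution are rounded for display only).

price = 15.117714
Δ = -0.518027

σ√T = 0.3569·√1.637 = 0.456637
d₁ = (ln(S/K) + (r+σ²/2)T) / (σ√T) = (ln(56.8/67.43) + (0.0285+0.3569²/2)·1.637) / 0.456637 = (-0.171554 + 0.150913) / 0.456637 = -0.045201
d₂ = d₁ − σ√T = -0.045201 − 0.456637 = -0.501838
e^{−rT} = e^{−0.0285·1.637} = 0.954417
N(−d₁) = 0.518027,  N(−d₂) = 0.692109
Put price V = K·e^{−rT}·N(−d₂) − S·N(−d₁) = 44.541626 − 29.423912 = 15.117714
Δ = −N(−d₁) = -0.518027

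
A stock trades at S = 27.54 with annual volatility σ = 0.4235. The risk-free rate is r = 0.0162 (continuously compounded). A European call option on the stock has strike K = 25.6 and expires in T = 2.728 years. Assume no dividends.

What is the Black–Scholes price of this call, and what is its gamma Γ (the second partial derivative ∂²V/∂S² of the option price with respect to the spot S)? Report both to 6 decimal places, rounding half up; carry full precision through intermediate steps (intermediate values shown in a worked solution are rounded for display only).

price = 8.733605
Γ = 0.018116

σ√T = 0.4235·√2.728 = 0.699480
d₁ = (ln(S/K) + (r+σ²/2)T) / (σ√T) = (ln(27.54/25.6) + (0.0162+0.4235²/2)·2.728) / 0.699480 = (0.073047 + 0.288830) / 0.699480 = 0.517351
d₂ = d₁ − σ√T = 0.517351 − 0.699480 = -0.182129
e^{−rT} = e^{−0.0162·2.728} = 0.956769
N(d₁) = 0.697545,  N(d₂) = 0.427741
Call price V = S·N(d₁) − K·e^{−rT}·N(d₂) = 19.210377 − 10.476773 = 8.733605
φ(d₁) = (1/√(2π))·e^{−d₁²/2} = 0.348972
Γ = φ(d₁) / (S·σ·√T) = 0.018116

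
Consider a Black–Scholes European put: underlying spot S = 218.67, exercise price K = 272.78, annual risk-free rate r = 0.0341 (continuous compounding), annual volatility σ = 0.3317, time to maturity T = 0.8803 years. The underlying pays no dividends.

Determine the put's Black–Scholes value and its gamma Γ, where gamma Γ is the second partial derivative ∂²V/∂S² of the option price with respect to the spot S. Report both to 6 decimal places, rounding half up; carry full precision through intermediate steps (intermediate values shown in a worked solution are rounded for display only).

price = 58.307243
Γ = 0.005278

σ√T = 0.3317·√0.8803 = 0.311215
d₁ = (ln(S/K) + (r+σ²/2)T) / (σ√T) = (ln(218.67/272.78) + (0.0341+0.3317²/2)·0.8803) / 0.311215 = (-0.221102 + 0.078446) / 0.311215 = -0.458384
d₂ = d₁ − σ√T = -0.458384 − 0.311215 = -0.769600
e^{−rT} = e^{−0.0341·0.8803} = 0.970428
N(−d₁) = 0.676662,  N(−d₂) = 0.779231
Put price V = K·e^{−rT}·N(−d₂) − S·N(−d₁) = 206.272885 − 147.965642 = 58.307243
φ(d₁) = (1/√(2π))·e^{−d₁²/2} = 0.359157
Γ = φ(d₁) / (S·σ·√T) = 0.005278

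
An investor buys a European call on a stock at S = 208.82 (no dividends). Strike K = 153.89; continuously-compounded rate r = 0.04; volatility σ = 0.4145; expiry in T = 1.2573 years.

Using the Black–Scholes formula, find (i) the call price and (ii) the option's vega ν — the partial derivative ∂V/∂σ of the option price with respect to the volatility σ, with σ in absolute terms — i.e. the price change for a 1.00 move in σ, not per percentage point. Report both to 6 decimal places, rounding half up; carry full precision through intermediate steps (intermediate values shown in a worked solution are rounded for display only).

σ√T = 0.4145·√1.2573 = 0.464776
d₁ = (ln(S/K) + (r+σ²/2)T) / (σ√T) = (ln(208.82/153.89) + (0.04+0.4145²/2)·1.2573) / 0.464776 = (0.305235 + 0.158301) / 0.464776 = 0.997329
d₂ = d₁ − σ√T = 0.997329 − 0.464776 = 0.532553
e^{−rT} = e^{−0.04·1.2573} = 0.950952
N(d₁) = 0.840698,  N(d₂) = 0.702829
Call price V = S·N(d₁) − K·e^{−rT}·N(d₂) = 175.554489 − 102.853300 = 72.701189
φ(d₁) = (1/√(2π))·e^{−d₁²/2} = 0.242617
ν = S·φ(d₁)·√T = 56.808412

price = 72.701189
ν = 56.808412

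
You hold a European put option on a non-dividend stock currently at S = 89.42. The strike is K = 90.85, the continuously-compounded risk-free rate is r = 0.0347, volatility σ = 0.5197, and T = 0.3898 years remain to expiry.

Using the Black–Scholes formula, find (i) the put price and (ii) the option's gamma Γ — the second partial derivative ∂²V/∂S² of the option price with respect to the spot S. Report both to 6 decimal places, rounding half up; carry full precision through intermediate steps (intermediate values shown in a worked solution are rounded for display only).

σ√T = 0.5197·√0.3898 = 0.324469
d₁ = (ln(S/K) + (r+σ²/2)T) / (σ√T) = (ln(89.42/90.85) + (0.0347+0.5197²/2)·0.3898) / 0.324469 = (-0.015865 + 0.066166) / 0.324469 = 0.155025
d₂ = d₁ − σ√T = 0.155025 − 0.324469 = -0.169444
e^{−rT} = e^{−0.0347·0.3898} = 0.986565
N(−d₁) = 0.438401,  N(−d₂) = 0.567276
Put price V = K·e^{−rT}·N(−d₂) − S·N(−d₁) = 50.844668 − 39.201805 = 11.642862
φ(d₁) = (1/√(2π))·e^{−d₁²/2} = 0.394177
Γ = φ(d₁) / (S·σ·√T) = 0.013586

price = 11.642862
Γ = 0.013586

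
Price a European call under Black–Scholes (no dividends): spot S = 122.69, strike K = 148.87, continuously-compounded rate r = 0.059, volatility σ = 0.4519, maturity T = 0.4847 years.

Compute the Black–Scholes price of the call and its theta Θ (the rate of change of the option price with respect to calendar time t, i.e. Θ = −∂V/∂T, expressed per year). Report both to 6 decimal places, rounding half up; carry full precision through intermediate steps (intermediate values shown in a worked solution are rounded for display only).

price = 7.935472
Θ = -16.968986

σ√T = 0.4519·√0.4847 = 0.314615
d₁ = (ln(S/K) + (r+σ²/2)T) / (σ√T) = (ln(122.69/148.87) + (0.059+0.4519²/2)·0.4847) / 0.314615 = (-0.193413 + 0.078088) / 0.314615 = -0.366557
d₂ = d₁ − σ√T = -0.366557 − 0.314615 = -0.681171
e^{−rT} = e^{−0.059·0.4847} = 0.971808
N(d₁) = 0.356975,  N(d₂) = 0.247882
Call price V = S·N(d₁) − K·e^{−rT}·N(d₂) = 43.797239 − 35.861767 = 7.935472
φ(d₁) = (1/√(2π))·e^{−d₁²/2} = 0.373021
Θ = −S·φ(d₁)·σ/(2√T) − r·K·e^{−rT}·N(d₂) = −14.853141 − 2.115844 = -16.968986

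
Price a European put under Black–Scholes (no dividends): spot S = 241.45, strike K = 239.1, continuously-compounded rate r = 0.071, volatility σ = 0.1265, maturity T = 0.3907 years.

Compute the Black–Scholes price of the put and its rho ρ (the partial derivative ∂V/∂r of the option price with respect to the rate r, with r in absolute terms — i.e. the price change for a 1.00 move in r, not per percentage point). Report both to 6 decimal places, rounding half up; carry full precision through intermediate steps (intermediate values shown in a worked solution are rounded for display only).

σ√T = 0.1265·√0.3907 = 0.079070
d₁ = (ln(S/K) + (r+σ²/2)T) / (σ√T) = (ln(241.45/239.1) + (0.071+0.1265²/2)·0.3907) / 0.079070 = (0.009781 + 0.030866) / 0.079070 = 0.514054
d₂ = d₁ − σ√T = 0.514054 − 0.079070 = 0.434984
e^{−rT} = e^{−0.071·0.3907} = 0.972642
N(−d₁) = 0.303607,  N(−d₂) = 0.331787
Put price V = K·e^{−rT}·N(−d₂) − S·N(−d₁) = 77.159948 − 73.305958 = 3.853989
ρ = −K·T·e^{−rT}·N(−d₂) = -30.146391

price = 3.853989
ρ = -30.146391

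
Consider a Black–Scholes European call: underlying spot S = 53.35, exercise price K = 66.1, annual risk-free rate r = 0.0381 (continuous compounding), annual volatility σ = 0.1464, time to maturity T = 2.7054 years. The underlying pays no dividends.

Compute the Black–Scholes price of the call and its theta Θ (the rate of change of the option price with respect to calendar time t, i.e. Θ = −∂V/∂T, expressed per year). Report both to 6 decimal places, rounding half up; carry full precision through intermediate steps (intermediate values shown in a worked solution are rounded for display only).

σ√T = 0.1464·√2.7054 = 0.240800
d₁ = (ln(S/K) + (r+σ²/2)T) / (σ√T) = (ln(53.35/66.1) + (0.0381+0.1464²/2)·2.7054) / 0.240800 = (-0.214295 + 0.132068) / 0.240800 = -0.341473
d₂ = d₁ − σ√T = -0.341473 − 0.240800 = -0.582273
e^{−rT} = e^{−0.0381·2.7054} = 0.902059
N(d₁) = 0.366374,  N(d₂) = 0.280191
Call price V = S·N(d₁) − K·e^{−rT}·N(d₂) = 19.546048 − 16.706719 = 2.839330
φ(d₁) = (1/√(2π))·e^{−d₁²/2} = 0.376348
Θ = −S·φ(d₁)·σ/(2√T) − r·K·e^{−rT}·N(d₂) = −0.893552 − 0.636526 = -1.530078

price = 2.839330
Θ = -1.530078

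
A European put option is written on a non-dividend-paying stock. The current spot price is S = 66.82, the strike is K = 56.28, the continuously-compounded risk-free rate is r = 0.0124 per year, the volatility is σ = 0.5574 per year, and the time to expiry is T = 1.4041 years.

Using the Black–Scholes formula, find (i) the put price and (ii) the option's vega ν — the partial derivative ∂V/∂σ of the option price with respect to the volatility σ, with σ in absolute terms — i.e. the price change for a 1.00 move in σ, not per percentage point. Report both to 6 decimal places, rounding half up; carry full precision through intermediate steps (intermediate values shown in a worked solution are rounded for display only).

price = 10.664582
ν = 26.120513

σ√T = 0.5574·√1.4041 = 0.660490
d₁ = (ln(S/K) + (r+σ²/2)T) / (σ√T) = (ln(66.82/56.28) + (0.0124+0.5574²/2)·1.4041) / 0.660490 = (0.171663 + 0.235534) / 0.660490 = 0.616508
d₂ = d₁ − σ√T = 0.616508 − 0.660490 = -0.043981
e^{−rT} = e^{−0.0124·1.4041} = 0.982740
N(−d₁) = 0.268780,  N(−d₂) = 0.517540
Put price V = K·e^{−rT}·N(−d₂) − S·N(−d₁) = 28.624432 − 17.959850 = 10.664582
φ(d₁) = (1/√(2π))·e^{−d₁²/2} = 0.329895
ν = S·φ(d₁)·√T = 26.120513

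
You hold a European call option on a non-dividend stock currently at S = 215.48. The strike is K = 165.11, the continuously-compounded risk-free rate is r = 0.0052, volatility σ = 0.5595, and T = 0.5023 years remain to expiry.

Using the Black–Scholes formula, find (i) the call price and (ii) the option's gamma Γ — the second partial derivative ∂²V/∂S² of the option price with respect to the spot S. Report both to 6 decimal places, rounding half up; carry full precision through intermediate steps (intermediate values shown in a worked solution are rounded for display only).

price = 61.754902
Γ = 0.003180

σ√T = 0.5595·√0.5023 = 0.396535
d₁ = (ln(S/K) + (r+σ²/2)T) / (σ√T) = (ln(215.48/165.11) + (0.0052+0.5595²/2)·0.5023) / 0.396535 = (0.266256 + 0.081232) / 0.396535 = 0.876311
d₂ = d₁ − σ√T = 0.876311 − 0.396535 = 0.479776
e^{−rT} = e^{−0.0052·0.5023} = 0.997391
N(d₁) = 0.809570,  N(d₂) = 0.684307
Call price V = S·N(d₁) − K·e^{−rT}·N(d₂) = 174.446051 − 112.691149 = 61.754902
φ(d₁) = (1/√(2π))·e^{−d₁²/2} = 0.271743
Γ = φ(d₁) / (S·σ·√T) = 0.003180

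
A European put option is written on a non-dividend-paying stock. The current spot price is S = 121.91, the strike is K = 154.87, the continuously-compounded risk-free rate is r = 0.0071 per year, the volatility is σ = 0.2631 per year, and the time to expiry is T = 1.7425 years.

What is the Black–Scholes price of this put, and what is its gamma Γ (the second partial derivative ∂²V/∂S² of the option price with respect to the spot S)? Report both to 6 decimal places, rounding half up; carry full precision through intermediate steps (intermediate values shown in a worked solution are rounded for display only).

price = 38.322193
Γ = 0.008398

σ√T = 0.2631·√1.7425 = 0.347302
d₁ = (ln(S/K) + (r+σ²/2)T) / (σ√T) = (ln(121.91/154.87) + (0.0071+0.2631²/2)·1.7425) / 0.347302 = (-0.239303 + 0.072681) / 0.347302 = -0.479761
d₂ = d₁ − σ√T = -0.479761 − 0.347302 = -0.827063
e^{−rT} = e^{−0.0071·1.7425} = 0.987704
N(−d₁) = 0.684301,  N(−d₂) = 0.795899
Put price V = K·e^{−rT}·N(−d₂) − S·N(−d₁) = 121.745364 − 83.423171 = 38.322193
φ(d₁) = (1/√(2π))·e^{−d₁²/2} = 0.355573
Γ = φ(d₁) / (S·σ·√T) = 0.008398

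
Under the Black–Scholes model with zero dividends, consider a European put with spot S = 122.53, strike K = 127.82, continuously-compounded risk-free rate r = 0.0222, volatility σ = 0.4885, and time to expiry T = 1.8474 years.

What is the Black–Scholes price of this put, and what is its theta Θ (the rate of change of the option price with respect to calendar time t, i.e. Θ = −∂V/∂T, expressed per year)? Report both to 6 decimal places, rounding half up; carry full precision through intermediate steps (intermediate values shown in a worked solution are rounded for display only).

σ√T = 0.4885·√1.8474 = 0.663965
d₁ = (ln(S/K) + (r+σ²/2)T) / (σ√T) = (ln(122.53/127.82) + (0.0222+0.4885²/2)·1.8474) / 0.663965 = (-0.042267 + 0.261437) / 0.663965 = 0.330092
d₂ = d₁ − σ√T = 0.330092 − 0.663965 = -0.333872
e^{−rT} = e^{−0.0222·1.8474} = 0.959817
N(−d₁) = 0.370665,  N(−d₂) = 0.630762
Put price V = K·e^{−rT}·N(−d₂) − S·N(−d₁) = 77.384318 − 45.417589 = 31.966729
φ(d₁) = (1/√(2π))·e^{−d₁²/2} = 0.377789
Θ = −S·φ(d₁)·σ/(2√T) + r·K·e^{−rT}·N(−d₂) = −8.318519 + 1.717932 = -6.600587

price = 31.966729
Θ = -6.600587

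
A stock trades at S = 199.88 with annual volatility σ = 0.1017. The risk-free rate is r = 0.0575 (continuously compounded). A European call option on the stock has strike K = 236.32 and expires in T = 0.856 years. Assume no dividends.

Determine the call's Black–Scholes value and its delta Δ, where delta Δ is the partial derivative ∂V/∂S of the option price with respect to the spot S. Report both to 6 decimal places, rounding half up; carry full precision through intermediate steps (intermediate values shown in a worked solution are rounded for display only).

σ√T = 0.1017·√0.856 = 0.094093
d₁ = (ln(S/K) + (r+σ²/2)T) / (σ√T) = (ln(199.88/236.32) + (0.0575+0.1017²/2)·0.856) / 0.094093 = (-0.167470 + 0.053647) / 0.094093 = -1.209683
d₂ = d₁ − σ√T = -1.209683 − 0.094093 = -1.303777
e^{−rT} = e^{−0.0575·0.856} = 0.951972
N(d₁) = 0.113200,  N(d₂) = 0.096155
Call price V = S·N(d₁) − K·e^{−rT}·N(d₂) = 22.626457 − 21.631962 = 0.994494
Δ = N(d₁) = 0.113200

price = 0.994494
Δ = 0.113200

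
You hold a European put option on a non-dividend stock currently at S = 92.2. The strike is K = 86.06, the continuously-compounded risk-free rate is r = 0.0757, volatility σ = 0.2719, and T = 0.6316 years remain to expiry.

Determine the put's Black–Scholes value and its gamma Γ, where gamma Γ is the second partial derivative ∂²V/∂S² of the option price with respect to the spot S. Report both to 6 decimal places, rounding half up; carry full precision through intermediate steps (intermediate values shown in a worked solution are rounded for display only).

price = 3.479026
Γ = 0.016229

σ√T = 0.2719·√0.6316 = 0.216088
d₁ = (ln(S/K) + (r+σ²/2)T) / (σ√T) = (ln(92.2/86.06) + (0.0757+0.2719²/2)·0.6316) / 0.216088 = (0.068915 + 0.071159) / 0.216088 = 0.648230
d₂ = d₁ − σ√T = 0.648230 − 0.216088 = 0.432142
e^{−rT} = e^{−0.0757·0.6316} = 0.953313
N(−d₁) = 0.258418,  N(−d₂) = 0.332819
Put price V = K·e^{−rT}·N(−d₂) − S·N(−d₁) = 27.305190 − 23.826164 = 3.479026
φ(d₁) = (1/√(2π))·e^{−d₁²/2} = 0.323344
Γ = φ(d₁) / (S·σ·√T) = 0.016229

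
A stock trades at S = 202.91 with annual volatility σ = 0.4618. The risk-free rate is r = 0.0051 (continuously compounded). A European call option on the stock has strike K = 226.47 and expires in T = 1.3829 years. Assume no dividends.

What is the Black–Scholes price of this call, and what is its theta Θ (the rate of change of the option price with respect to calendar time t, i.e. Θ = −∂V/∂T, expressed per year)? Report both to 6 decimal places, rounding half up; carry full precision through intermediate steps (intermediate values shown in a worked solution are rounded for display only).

price = 35.589780
Θ = -16.210492

σ√T = 0.4618·√1.3829 = 0.543062
d₁ = (ln(S/K) + (r+σ²/2)T) / (σ√T) = (ln(202.91/226.47) + (0.0051+0.4618²/2)·1.3829) / 0.543062 = (-0.109850 + 0.154511) / 0.543062 = 0.082239
d₂ = d₁ − σ√T = 0.082239 − 0.543062 = -0.460823
e^{−rT} = e^{−0.0051·1.3829} = 0.992972
N(d₁) = 0.532772,  N(d₂) = 0.322463
Call price V = S·N(d₁) − K·e^{−rT}·N(d₂) = 108.104710 − 72.514930 = 35.589780
φ(d₁) = (1/√(2π))·e^{−d₁²/2} = 0.397595
Θ = −S·φ(d₁)·σ/(2√T) − r·K·e^{−rT}·N(d₂) = −15.840666 − 0.369826 = -16.210492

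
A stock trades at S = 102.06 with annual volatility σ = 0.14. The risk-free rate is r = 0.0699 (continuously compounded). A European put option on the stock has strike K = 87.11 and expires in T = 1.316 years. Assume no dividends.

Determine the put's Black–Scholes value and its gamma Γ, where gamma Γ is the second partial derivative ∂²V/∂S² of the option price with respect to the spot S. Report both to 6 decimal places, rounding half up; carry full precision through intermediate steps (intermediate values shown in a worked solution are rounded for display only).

σ√T = 0.14·√1.316 = 0.160604
d₁ = (ln(S/K) + (r+σ²/2)T) / (σ√T) = (ln(102.06/87.11) + (0.0699+0.14²/2)·1.316) / 0.160604 = (0.158389 + 0.104885) / 0.160604 = 1.639278
d₂ = d₁ − σ√T = 1.639278 − 0.160604 = 1.478674
e^{−rT} = e^{−0.0699·1.316} = 0.912116
N(−d₁) = 0.050578,  N(−d₂) = 0.069614
Put price V = K·e^{−rT}·N(−d₂) − S·N(−d₁) = 5.531115 − 5.161958 = 0.369157
φ(d₁) = (1/√(2π))·e^{−d₁²/2} = 0.104084
Γ = φ(d₁) / (S·σ·√T) = 0.006350

price = 0.369157
Γ = 0.006350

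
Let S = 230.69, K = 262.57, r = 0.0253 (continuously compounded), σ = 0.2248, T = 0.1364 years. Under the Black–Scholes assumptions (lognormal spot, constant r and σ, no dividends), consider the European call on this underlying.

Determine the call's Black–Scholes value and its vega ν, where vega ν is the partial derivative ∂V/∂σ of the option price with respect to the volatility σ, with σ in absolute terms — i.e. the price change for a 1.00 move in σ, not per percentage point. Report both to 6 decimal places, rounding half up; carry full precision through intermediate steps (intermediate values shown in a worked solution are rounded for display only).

σ√T = 0.2248·√0.1364 = 0.083024
d₁ = (ln(S/K) + (r+σ²/2)T) / (σ√T) = (ln(230.69/262.57) + (0.0253+0.2248²/2)·0.1364) / 0.083024 = (-0.129443 + 0.006897) / 0.083024 = -1.476025
d₂ = d₁ − σ√T = -1.476025 − 0.083024 = -1.559049
e^{−rT} = e^{−0.0253·0.1364} = 0.996555
N(d₁) = 0.069969,  N(d₂) = 0.059492
Call price V = S·N(d₁) − K·e^{−rT}·N(d₂) = 16.141042 − 15.567093 = 0.573950
φ(d₁) = (1/√(2π))·e^{−d₁²/2} = 0.134221
ν = S·φ(d₁)·√T = 11.435574

price = 0.573950
ν = 11.435574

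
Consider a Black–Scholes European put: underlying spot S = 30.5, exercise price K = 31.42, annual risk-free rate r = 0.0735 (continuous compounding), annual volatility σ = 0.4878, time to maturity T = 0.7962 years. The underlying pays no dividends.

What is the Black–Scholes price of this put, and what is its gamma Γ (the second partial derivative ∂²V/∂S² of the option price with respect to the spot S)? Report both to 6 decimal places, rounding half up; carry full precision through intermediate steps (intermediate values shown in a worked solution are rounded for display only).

σ√T = 0.4878·√0.7962 = 0.435264
d₁ = (ln(S/K) + (r+σ²/2)T) / (σ√T) = (ln(30.5/31.42) + (0.0735+0.4878²/2)·0.7962) / 0.435264 = (-0.029718 + 0.153248) / 0.435264 = 0.283805
d₂ = d₁ − σ√T = 0.283805 − 0.435264 = -0.151459
e^{−rT} = e^{−0.0735·0.7962} = 0.943159
N(−d₁) = 0.388280,  N(−d₂) = 0.560193
Put price V = K·e^{−rT}·N(−d₂) − S·N(−d₁) = 16.600791 − 11.842536 = 4.758255
φ(d₁) = (1/√(2π))·e^{−d₁²/2} = 0.383195
Γ = φ(d₁) / (S·σ·√T) = 0.028865

price = 4.758255
Γ = 0.028865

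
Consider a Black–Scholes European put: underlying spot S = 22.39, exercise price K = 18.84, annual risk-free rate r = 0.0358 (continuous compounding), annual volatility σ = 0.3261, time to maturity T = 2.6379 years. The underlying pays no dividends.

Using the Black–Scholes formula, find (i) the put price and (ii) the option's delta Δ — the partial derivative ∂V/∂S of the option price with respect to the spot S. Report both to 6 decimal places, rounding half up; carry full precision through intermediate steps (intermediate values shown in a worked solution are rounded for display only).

σ√T = 0.3261·√2.6379 = 0.529639
d₁ = (ln(S/K) + (r+σ²/2)T) / (σ√T) = (ln(22.39/18.84) + (0.0358+0.3261²/2)·2.6379) / 0.529639 = (0.172632 + 0.234696) / 0.529639 = 0.769067
d₂ = d₁ − σ√T = 0.769067 − 0.529639 = 0.239428
e^{−rT} = e^{−0.0358·2.6379} = 0.909885
N(−d₁) = 0.220927,  N(−d₂) = 0.405387
Put price V = K·e^{−rT}·N(−d₂) − S·N(−d₁) = 6.949240 − 4.946552 = 2.002688
Δ = −N(−d₁) = -0.220927

price = 2.002688
Δ = -0.220927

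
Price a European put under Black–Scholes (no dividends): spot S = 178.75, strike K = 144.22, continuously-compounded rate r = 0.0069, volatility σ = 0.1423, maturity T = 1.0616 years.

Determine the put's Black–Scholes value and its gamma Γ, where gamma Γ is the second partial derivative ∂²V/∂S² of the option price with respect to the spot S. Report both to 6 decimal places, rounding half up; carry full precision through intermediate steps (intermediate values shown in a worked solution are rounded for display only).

σ√T = 0.1423·√1.0616 = 0.146617
d₁ = (ln(S/K) + (r+σ²/2)T) / (σ√T) = (ln(178.75/144.22) + (0.0069+0.1423²/2)·1.0616) / 0.146617 = (0.214648 + 0.018073) / 0.146617 = 1.587272
d₂ = d₁ − σ√T = 1.587272 − 0.146617 = 1.440655
e^{−rT} = e^{−0.0069·1.0616} = 0.992702
N(−d₁) = 0.056226,  N(−d₂) = 0.074841
Put price V = K·e^{−rT}·N(−d₂) − S·N(−d₁) = 10.714811 − 10.050310 = 0.664501
φ(d₁) = (1/√(2π))·e^{−d₁²/2} = 0.113194
Γ = φ(d₁) / (S·σ·√T) = 0.004319

price = 0.664501
Γ = 0.004319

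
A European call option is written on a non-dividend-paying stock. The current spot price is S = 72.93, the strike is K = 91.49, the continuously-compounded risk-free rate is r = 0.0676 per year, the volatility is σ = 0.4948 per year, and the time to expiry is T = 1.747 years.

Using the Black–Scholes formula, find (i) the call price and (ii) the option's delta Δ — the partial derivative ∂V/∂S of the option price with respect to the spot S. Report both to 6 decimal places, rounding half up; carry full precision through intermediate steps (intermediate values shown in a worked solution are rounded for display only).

price = 15.844576
Δ = 0.563911

σ√T = 0.4948·√1.747 = 0.653998
d₁ = (ln(S/K) + (r+σ²/2)T) / (σ√T) = (ln(72.93/91.49) + (0.0676+0.4948²/2)·1.747) / 0.653998 = (-0.226730 + 0.331954) / 0.653998 = 0.160894
d₂ = d₁ − σ√T = 0.160894 − 0.653998 = -0.493104
e^{−rT} = e^{−0.0676·1.747} = 0.888610
N(d₁) = 0.563911,  N(d₂) = 0.310970
Call price V = S·N(d₁) − K·e^{−rT}·N(d₂) = 41.126058 − 25.281483 = 15.844576
Δ = N(d₁) = 0.563911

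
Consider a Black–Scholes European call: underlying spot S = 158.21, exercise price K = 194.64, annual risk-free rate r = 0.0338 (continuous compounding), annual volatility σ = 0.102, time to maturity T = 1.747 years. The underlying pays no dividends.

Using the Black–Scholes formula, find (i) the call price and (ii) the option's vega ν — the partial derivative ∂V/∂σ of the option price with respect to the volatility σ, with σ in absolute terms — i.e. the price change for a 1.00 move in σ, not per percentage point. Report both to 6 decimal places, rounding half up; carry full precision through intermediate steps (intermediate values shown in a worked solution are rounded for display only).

σ√T = 0.102·√1.747 = 0.134818
d₁ = (ln(S/K) + (r+σ²/2)T) / (σ√T) = (ln(158.21/194.64) + (0.0338+0.102²/2)·1.747) / 0.134818 = (-0.207228 + 0.068136) / 0.134818 = -1.031705
d₂ = d₁ − σ√T = -1.031705 − 0.134818 = -1.166522
e^{−rT} = e^{−0.0338·1.747} = 0.942661
N(d₁) = 0.151105,  N(d₂) = 0.121702
Call price V = S·N(d₁) − K·e^{−rT}·N(d₂) = 23.906366 − 22.329770 = 1.576595
φ(d₁) = (1/√(2π))·e^{−d₁²/2} = 0.234302
ν = S·φ(d₁)·√T = 48.995459

price = 1.576595
ν = 48.995459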